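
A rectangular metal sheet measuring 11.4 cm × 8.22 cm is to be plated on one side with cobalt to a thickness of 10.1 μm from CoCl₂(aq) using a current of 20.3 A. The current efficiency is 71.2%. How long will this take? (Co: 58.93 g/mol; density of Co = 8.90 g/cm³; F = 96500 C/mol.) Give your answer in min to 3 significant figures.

3.18 min

Plated area = 11.4 × 8.22 = 93.71 cm²
Volume = 93.71 × 10.1×10⁻⁴ cm = 0.09465 cm³
m(Co) = 0.09465 × 8.90 = 0.8424 g
n(Co) = 0.8424 / 58.93 = 0.01429 mol; n(e⁻) = 2 × 0.01429 = 0.02858 mol
Q = 0.02858 × 96500 / 0.712 = 3874 C
t = 3874 / 20.3 = 190.8 s = 3.18 min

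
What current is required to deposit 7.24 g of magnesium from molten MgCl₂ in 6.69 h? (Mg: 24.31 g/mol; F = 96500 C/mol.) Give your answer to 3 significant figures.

n(Mg) = 7.24 / 24.31 = 0.2978 mol
Mg²⁺ + 2e⁻ → Mg, so n(e⁻) = 2 × 0.2978 = 0.5956 mol
Q = 0.5956 × 96500 = 57480 C
I = Q / t = 57480 / 24084 s = 2.39 A

2.39 A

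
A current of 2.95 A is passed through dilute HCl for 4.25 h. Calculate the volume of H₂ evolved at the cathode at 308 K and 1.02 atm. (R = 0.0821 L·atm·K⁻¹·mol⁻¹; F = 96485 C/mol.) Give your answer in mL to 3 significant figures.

5800 mL

Q = 2.95 A × 15300 s = 45140 C
Moles of electrons = 45140 / 96485 = 0.4678 mol
2H⁺ + 2e⁻ → H₂, so n(H₂) = 0.4678 / 2 = 0.2339 mol
V = nRT/P = 0.2339 × 0.0821 × 308 / 1.02 = 5.799 L
= 5800 mL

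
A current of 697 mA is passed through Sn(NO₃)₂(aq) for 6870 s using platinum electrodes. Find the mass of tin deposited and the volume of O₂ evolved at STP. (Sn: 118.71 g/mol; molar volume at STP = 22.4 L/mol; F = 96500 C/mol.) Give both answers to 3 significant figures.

2.95 g Sn; 0.278 L O₂

Q = 0.697 × 6870 = 4788 C; n(e⁻) = 4788 / 96500 = 0.04962 mol
Cathode: Sn²⁺ + 2e⁻ → Sn → n(Sn) = 0.04962/2 = 0.02481 mol → 2.95 g
Anode: 2H₂O → O₂ + 4H⁺ + 4e⁻ → n(O₂) = 0.04962/4 = 0.01241 mol → 0.278 L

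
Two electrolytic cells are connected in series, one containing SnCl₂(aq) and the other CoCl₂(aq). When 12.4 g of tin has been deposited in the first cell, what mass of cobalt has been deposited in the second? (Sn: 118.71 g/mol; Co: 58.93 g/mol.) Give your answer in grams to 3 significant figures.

n(Sn) = 12.4 / 118.71 = 0.1045 mol
Sn²⁺ + 2e⁻ → Sn, so n(e⁻) = 2 × 0.1045 = 0.2090 mol
Since the cells are in series, n(e⁻) in the Co cell is also 0.2090 mol.
Co²⁺ + 2e⁻ → Co, so n(Co) = 0.2090 / 2 = 0.1045 mol
m(Co) = 0.1045 × 58.93 = 6.16 g

6.16 g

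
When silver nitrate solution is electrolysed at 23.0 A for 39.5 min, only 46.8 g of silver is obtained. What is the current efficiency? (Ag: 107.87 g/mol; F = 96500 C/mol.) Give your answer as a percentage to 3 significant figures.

Q = 23.0 × 2370 = 54510 C
n(e⁻) = 54510 / 96500 = 0.5649 mol
Ag⁺ + e⁻ → Ag, so theoretical n(Ag) = 0.5649 mol → 60.94 g
Efficiency = 46.8 / 60.94 = 0.7680 = 76.8%

76.8%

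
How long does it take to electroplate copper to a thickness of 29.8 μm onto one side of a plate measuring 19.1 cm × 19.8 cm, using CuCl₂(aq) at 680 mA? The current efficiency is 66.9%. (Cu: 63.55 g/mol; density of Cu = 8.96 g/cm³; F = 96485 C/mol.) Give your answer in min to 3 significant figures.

1120 min

Plated area = 19.1 × 19.8 = 378.2 cm²
Volume = 378.2 × 29.8×10⁻⁴ cm = 1.127 cm³
m(Cu) = 1.127 × 8.96 = 10.10 g
n(Cu) = 10.10 / 63.55 = 0.1589 mol; n(e⁻) = 2 × 0.1589 = 0.3178 mol
Q = 0.3178 × 96485 / 0.669 = 45830 C
t = 45830 / 0.680 = 67400 s = 1120 min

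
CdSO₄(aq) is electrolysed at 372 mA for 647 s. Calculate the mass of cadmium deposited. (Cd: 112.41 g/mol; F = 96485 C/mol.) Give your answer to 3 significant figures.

0.140 g

Q = 0.372 A × 647 s = 240.7 C
n(e⁻) = Q/F = 240.7/96485 = 0.002495 mol
Cd²⁺ + 2e⁻ → Cd, so n(Cd) = 0.002495 / 2 = 0.001248 mol
m = 0.001248 × 112.41 = 0.140 g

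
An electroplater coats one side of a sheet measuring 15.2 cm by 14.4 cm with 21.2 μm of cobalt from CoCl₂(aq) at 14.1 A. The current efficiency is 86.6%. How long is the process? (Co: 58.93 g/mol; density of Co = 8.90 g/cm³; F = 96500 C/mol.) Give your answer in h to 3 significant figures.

0.308 h

Plated area = 15.2 × 14.4 = 218.9 cm²
Volume = 218.9 × 21.2×10⁻⁴ cm = 0.4641 cm³
m(Co) = 0.4641 × 8.90 = 4.130 g
n(Co) = 4.130 / 58.93 = 0.07008 mol; n(e⁻) = 2 × 0.07008 = 0.1402 mol
Q = 0.1402 × 96500 / 0.866 = 15620 C
t = 15620 / 14.1 = 1108 s = 0.308 h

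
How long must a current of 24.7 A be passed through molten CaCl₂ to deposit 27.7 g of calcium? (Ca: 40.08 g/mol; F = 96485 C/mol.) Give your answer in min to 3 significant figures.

90.0 min

n(Ca) = 27.7 / 40.08 = 0.6911 mol
Ca²⁺ + 2e⁻ → Ca, so n(e⁻) = 2 × 0.6911 = 1.382 mol
Q = 1.382 × 96485 = 1.333×10^5 C
t = Q / I = 1.333×10^5 / 24.7 = 5397 s = 90.0 min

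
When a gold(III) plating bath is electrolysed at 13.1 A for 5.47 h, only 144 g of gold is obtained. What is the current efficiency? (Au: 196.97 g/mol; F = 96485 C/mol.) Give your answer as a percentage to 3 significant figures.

82.0%

Q = 13.1 × 19692 = 2.580×10^5 C
n(e⁻) = 2.580×10^5 / 96485 = 2.674 mol
Au³⁺ + 3e⁻ → Au, so theoretical n(Au) = 0.8913 mol → 175.6 g
Efficiency = 144 / 175.6 = 0.8200 = 82.0%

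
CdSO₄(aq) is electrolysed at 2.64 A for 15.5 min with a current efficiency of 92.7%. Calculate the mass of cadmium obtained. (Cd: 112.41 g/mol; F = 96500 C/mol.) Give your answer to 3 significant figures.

Q = 2.64 × 930 = 2455 C
n(e⁻) = 2455 / 96500 = 0.02544 mol
Cd²⁺ + 2e⁻ → Cd, so theoretical m(Cd) = 0.01272 × 112.41 = 1.430 g
Actual mass = 92.7% × 1.430 = 1.33 g

1.33 g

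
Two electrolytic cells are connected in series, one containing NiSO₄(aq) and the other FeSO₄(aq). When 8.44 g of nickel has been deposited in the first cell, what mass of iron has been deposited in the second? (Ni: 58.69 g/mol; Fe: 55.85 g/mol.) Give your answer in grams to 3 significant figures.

8.03 g

n(Ni) = 8.44 / 58.69 = 0.1438 mol
Ni²⁺ + 2e⁻ → Ni, so n(e⁻) = 2 × 0.1438 = 0.2876 mol
Same current for the same time ⇒ same n(e⁻) = 0.2876 mol in both cells.
Fe²⁺ + 2e⁻ → Fe, so n(Fe) = 0.2876 / 2 = 0.1438 mol
m(Fe) = 0.1438 × 55.85 = 8.03 g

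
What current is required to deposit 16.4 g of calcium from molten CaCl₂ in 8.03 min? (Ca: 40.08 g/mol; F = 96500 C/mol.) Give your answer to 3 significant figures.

n(Ca) = 16.4 / 40.08 = 0.4092 mol
Ca²⁺ + 2e⁻ → Ca, so n(e⁻) = 2 × 0.4092 = 0.8184 mol
Q = 0.8184 × 96500 = 78980 C
I = Q / t = 78980 / 481.8 s = 164 A

164 A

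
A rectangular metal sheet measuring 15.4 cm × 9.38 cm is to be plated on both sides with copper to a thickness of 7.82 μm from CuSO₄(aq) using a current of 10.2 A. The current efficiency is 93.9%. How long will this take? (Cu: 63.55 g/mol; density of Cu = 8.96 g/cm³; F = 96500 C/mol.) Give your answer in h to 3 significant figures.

Plated area = 2 × 15.4 × 9.38 = 288.9 cm²
Volume = 288.9 × 7.82×10⁻⁴ cm = 0.2259 cm³
m(Cu) = 0.2259 × 8.96 = 2.024 g
n(Cu) = 2.024 / 63.55 = 0.03185 mol; n(e⁻) = 2 × 0.03185 = 0.06370 mol
Q = 0.06370 × 96500 / 0.939 = 6546 C
t = 6546 / 10.2 = 641.8 s = 0.178 h

0.178 h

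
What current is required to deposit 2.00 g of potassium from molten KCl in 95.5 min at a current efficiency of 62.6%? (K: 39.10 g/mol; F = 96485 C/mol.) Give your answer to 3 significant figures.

1.38 A

n(K) = 2.00 / 39.10 = 0.05115 mol
K⁺ + e⁻ → K, so n(e⁻) = 0.05115 mol
Q = 0.05115 × 96485 / 0.626 = 7884 C
I = Q / t = 7884 / 5730 s = 1.38 A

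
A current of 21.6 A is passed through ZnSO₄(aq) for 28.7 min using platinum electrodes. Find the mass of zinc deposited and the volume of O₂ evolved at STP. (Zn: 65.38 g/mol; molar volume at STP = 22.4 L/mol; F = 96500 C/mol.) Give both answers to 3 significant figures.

Q = 21.6 × 1722 = 37200 C; n(e⁻) = 37200 / 96500 = 0.3855 mol
Cathode: Zn²⁺ + 2e⁻ → Zn → n(Zn) = 0.3855/2 = 0.1928 mol → 12.6 g
Anode: 2H₂O → O₂ + 4H⁺ + 4e⁻ → n(O₂) = 0.3855/4 = 0.09638 mol → 2.16 L

12.6 g Zn; 2.16 L O₂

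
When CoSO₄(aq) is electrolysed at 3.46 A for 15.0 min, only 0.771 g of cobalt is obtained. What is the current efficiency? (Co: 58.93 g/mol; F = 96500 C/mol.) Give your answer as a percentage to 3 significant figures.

81.1%

Q = 3.46 × 900 = 3114 C
n(e⁻) = 3114 / 96500 = 0.03227 mol
Co²⁺ + 2e⁻ → Co, so theoretical n(Co) = 0.01614 mol → 0.9511 g
Efficiency = 0.771 / 0.9511 = 0.8106 = 81.1%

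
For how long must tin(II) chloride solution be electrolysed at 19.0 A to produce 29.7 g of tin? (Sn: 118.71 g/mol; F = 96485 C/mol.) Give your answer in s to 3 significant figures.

n(Sn) = 29.7 / 118.71 = 0.2502 mol
Sn²⁺ + 2e⁻ → Sn, so n(e⁻) = 2 × 0.2502 = 0.5004 mol
Q = 0.5004 × 96485 = 48280 C
t = Q / I = 48280 / 19.0 = 2541 s

2540 s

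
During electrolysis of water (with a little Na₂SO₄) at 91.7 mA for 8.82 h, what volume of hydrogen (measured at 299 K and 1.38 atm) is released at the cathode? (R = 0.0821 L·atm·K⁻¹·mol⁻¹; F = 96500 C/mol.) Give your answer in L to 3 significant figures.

0.268 L

Charge passed = 0.0917 × 31752 = 2912 C
Moles of electrons = 2912 / 96500 = 0.03018 mol
2H⁺ + 2e⁻ → H₂, so n(H₂) = 0.03018 / 2 = 0.01509 mol
V = nRT/P = 0.01509 × 0.0821 × 299 / 1.38 = 0.2684 L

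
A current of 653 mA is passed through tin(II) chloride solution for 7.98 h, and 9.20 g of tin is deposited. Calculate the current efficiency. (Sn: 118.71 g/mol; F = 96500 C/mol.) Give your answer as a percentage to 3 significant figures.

79.7%

Q = 0.653 × 28728 = 18760 C
n(e⁻) = 18760 / 96500 = 0.1944 mol
Sn²⁺ + 2e⁻ → Sn, so theoretical n(Sn) = 0.09720 mol → 11.54 g
Efficiency = 9.20 / 11.54 = 0.7972 = 79.7%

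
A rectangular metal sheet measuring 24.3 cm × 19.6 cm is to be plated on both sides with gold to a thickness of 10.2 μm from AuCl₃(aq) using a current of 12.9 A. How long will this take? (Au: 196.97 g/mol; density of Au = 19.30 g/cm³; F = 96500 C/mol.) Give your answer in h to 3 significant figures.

0.593 h

Plated area = 2 × 24.3 × 19.6 = 952.6 cm²
Volume = 952.6 × 10.2×10⁻⁴ cm = 0.9717 cm³
m(Au) = 0.9717 × 19.30 = 18.75 g
n(Au) = 18.75 / 196.97 = 0.09519 mol; n(e⁻) = 3 × 0.09519 = 0.2856 mol
Q = 0.2856 × 96500 = 27560 C
t = 27560 / 12.9 = 2136 s = 0.593 h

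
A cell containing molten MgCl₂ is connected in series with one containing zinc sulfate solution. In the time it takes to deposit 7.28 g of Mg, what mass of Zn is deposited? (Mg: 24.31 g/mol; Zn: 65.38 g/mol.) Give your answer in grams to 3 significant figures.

19.6 g

n(Mg) = 7.28 / 24.31 = 0.2995 mol
Mg²⁺ + 2e⁻ → Mg, so n(e⁻) = 2 × 0.2995 = 0.5990 mol
In series, the same 0.5990 mol of electrons flows through the second cell.
Zn²⁺ + 2e⁻ → Zn, so n(Zn) = 0.5990 / 2 = 0.2995 mol
m(Zn) = 0.2995 × 65.38 = 19.6 g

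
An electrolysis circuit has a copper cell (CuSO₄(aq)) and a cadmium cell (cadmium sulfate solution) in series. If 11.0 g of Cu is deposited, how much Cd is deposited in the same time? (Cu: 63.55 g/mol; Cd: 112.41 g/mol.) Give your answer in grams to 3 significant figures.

n(Cu) = 11.0 / 63.55 = 0.1731 mol
Cu²⁺ + 2e⁻ → Cu, so n(e⁻) = 2 × 0.1731 = 0.3462 mol
Since the cells are in series, n(e⁻) in the Cd cell is also 0.3462 mol.
Cd²⁺ + 2e⁻ → Cd, so n(Cd) = 0.3462 / 2 = 0.1731 mol
m(Cd) = 0.1731 × 112.41 = 19.5 g

19.5 g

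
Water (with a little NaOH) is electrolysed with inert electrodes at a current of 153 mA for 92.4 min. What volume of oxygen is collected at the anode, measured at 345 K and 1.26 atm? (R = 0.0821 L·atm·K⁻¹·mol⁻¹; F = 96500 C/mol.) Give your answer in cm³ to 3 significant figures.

Q = 0.153 A × 5544 s = 848.2 C
Moles of electrons = 848.2 / 96500 = 0.008790 mol
2H₂O → O₂ + 4H⁺ + 4e⁻, so n(O₂) = 0.008790 / 4 = 0.002198 mol
V = nRT/P = 0.002198 × 0.0821 × 345 / 1.26 = 0.04941 L
= 49.4 cm³

49.4 cm³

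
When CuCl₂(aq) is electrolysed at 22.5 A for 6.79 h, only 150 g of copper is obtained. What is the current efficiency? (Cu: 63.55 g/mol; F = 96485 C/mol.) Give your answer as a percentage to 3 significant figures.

82.8%

Q = 22.5 × 24444 = 5.500×10^5 C
n(e⁻) = 5.500×10^5 / 96485 = 5.700 mol
Cu²⁺ + 2e⁻ → Cu, so theoretical n(Cu) = 2.850 mol → 181.1 g
Efficiency = 150 / 181.1 = 0.8283 = 82.8%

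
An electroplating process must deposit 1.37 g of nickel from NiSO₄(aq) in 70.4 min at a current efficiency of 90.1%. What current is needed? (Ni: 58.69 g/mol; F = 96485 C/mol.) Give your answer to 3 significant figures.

n(Ni) = 1.37 / 58.69 = 0.02334 mol
Ni²⁺ + 2e⁻ → Ni, so n(e⁻) = 2 × 0.02334 = 0.04668 mol
Q = 0.04668 × 96485 / 0.901 = 4999 C
I = Q / t = 4999 / 4224 s = 1.18 A

1.18 A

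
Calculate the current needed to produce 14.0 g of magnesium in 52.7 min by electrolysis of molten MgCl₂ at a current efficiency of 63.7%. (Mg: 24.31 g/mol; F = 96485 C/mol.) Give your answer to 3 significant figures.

n(Mg) = 14.0 / 24.31 = 0.5759 mol
Mg²⁺ + 2e⁻ → Mg, so n(e⁻) = 2 × 0.5759 = 1.152 mol
Q = 1.152 × 96485 / 0.637 = 1.745×10^5 C
I = Q / t = 1.745×10^5 / 3162 s = 55.2 A

55.2 A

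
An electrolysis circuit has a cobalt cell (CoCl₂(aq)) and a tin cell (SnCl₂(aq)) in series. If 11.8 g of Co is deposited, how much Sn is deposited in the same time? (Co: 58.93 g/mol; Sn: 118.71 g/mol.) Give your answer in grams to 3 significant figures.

23.8 g

n(Co) = 11.8 / 58.93 = 0.2002 mol
Co²⁺ + 2e⁻ → Co, so n(e⁻) = 2 × 0.2002 = 0.4004 mol
The cells are in series, so the same charge (and hence the same n(e⁻) = 0.4004 mol) passes through both.
Sn²⁺ + 2e⁻ → Sn, so n(Sn) = 0.4004 / 2 = 0.2002 mol
m(Sn) = 0.2002 × 118.71 = 23.8 g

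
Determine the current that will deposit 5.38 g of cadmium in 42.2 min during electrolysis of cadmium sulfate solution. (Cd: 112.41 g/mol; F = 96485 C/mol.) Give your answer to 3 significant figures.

n(Cd) = 5.38 / 112.41 = 0.04786 mol
Cd²⁺ + 2e⁻ → Cd, so n(e⁻) = 2 × 0.04786 = 0.09572 mol
Q = 0.09572 × 96485 = 9236 C
I = Q / t = 9236 / 2532 s = 3.65 A

3.65 A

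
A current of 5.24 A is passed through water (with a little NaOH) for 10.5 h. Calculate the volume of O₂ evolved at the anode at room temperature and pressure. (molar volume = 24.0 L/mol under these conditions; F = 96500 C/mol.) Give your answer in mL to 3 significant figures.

12300 mL

Q = 5.24 A × 37800 s = 1.981×10^5 C
n(e⁻) = 1.981×10^5 / 96500 = 2.053 mol
2H₂O → O₂ + 4H⁺ + 4e⁻, so n(O₂) = 2.053 / 4 = 0.5133 mol
V = 0.5133 × 24.0 = 12.32 L
= 12300 mL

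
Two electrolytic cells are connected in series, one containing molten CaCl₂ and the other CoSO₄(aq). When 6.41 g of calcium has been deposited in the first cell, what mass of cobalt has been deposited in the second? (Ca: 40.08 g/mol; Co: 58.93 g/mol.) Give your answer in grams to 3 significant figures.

n(Ca) = 6.41 / 40.08 = 0.1599 mol
Ca²⁺ + 2e⁻ → Ca, so n(e⁻) = 2 × 0.1599 = 0.3198 mol
The cells are in series, so the same charge (and hence the same n(e⁻) = 0.3198 mol) passes through both.
Co²⁺ + 2e⁻ → Co, so n(Co) = 0.3198 / 2 = 0.1599 mol
m(Co) = 0.1599 × 58.93 = 9.42 g

9.42 g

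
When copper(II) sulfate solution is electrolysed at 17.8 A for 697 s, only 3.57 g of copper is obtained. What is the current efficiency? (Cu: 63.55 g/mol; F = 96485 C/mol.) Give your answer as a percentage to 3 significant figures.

87.4%

Q = 17.8 × 697 = 12410 C
n(e⁻) = 12410 / 96485 = 0.1286 mol
Cu²⁺ + 2e⁻ → Cu, so theoretical n(Cu) = 0.06430 mol → 4.086 g
Efficiency = 3.57 / 4.086 = 0.8737 = 87.4%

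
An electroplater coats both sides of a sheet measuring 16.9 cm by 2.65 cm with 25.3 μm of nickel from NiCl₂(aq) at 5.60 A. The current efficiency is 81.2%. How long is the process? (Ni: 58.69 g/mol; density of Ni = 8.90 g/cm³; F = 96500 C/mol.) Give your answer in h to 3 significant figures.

Plated area = 2 × 16.9 × 2.65 = 89.57 cm²
Volume = 89.57 × 25.3×10⁻⁴ cm = 0.2266 cm³
m(Ni) = 0.2266 × 8.90 = 2.017 g
n(Ni) = 2.017 / 58.69 = 0.03437 mol; n(e⁻) = 2 × 0.03437 = 0.06874 mol
Q = 0.06874 × 96500 / 0.812 = 8169 C
t = 8169 / 5.60 = 1459 s = 0.405 h

0.405 h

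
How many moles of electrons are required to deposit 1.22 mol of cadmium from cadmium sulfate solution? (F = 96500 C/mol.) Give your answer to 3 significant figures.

Cd²⁺ + 2e⁻ → Cd, so n(e⁻) = 2 × 1.22 = 2.440 mol

2.44 mol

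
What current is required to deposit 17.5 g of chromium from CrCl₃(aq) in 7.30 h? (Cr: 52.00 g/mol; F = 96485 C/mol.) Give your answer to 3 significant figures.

n(Cr) = 17.5 / 52.00 = 0.3365 mol
Cr³⁺ + 3e⁻ → Cr, so n(e⁻) = 3 × 0.3365 = 1.010 mol
Q = 1.010 × 96485 = 97450 C
I = Q / t = 97450 / 26280 s = 3.71 A

3.71 A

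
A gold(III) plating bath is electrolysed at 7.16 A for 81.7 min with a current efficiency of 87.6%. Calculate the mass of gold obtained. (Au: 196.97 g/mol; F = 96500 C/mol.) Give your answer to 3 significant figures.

20.9 g

Q = 7.16 × 4902 = 35100 C
n(e⁻) = 35100 / 96500 = 0.3637 mol
Au³⁺ + 3e⁻ → Au, so theoretical m(Au) = 0.1212 × 196.97 = 23.87 g
Actual mass = 87.6% × 23.87 = 20.9 g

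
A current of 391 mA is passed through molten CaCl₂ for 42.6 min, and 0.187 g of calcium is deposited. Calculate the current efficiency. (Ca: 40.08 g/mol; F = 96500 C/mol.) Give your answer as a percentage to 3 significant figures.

90.1%

Q = 0.391 × 2556 = 999.4 C
n(e⁻) = 999.4 / 96500 = 0.01036 mol
Ca²⁺ + 2e⁻ → Ca, so theoretical n(Ca) = 0.005180 mol → 0.2076 g
Efficiency = 0.187 / 0.2076 = 0.9008 = 90.1%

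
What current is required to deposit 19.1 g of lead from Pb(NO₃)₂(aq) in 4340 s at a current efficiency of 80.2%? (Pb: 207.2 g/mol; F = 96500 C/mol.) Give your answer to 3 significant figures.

n(Pb) = 19.1 / 207.2 = 0.09218 mol
Pb²⁺ + 2e⁻ → Pb, so n(e⁻) = 2 × 0.09218 = 0.1844 mol
Q = 0.1844 × 96500 / 0.802 = 22190 C
I = Q / t = 22190 / 4340 s = 5.11 A

5.11 A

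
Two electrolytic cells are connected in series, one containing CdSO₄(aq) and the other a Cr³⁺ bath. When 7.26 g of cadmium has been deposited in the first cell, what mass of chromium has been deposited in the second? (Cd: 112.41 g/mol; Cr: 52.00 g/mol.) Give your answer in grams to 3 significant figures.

n(Cd) = 7.26 / 112.41 = 0.06459 mol
Cd²⁺ + 2e⁻ → Cd, so n(e⁻) = 2 × 0.06459 = 0.1292 mol
Same current for the same time ⇒ same n(e⁻) = 0.1292 mol in both cells.
Cr³⁺ + 3e⁻ → Cr, so n(Cr) = 0.1292 / 3 = 0.04307 mol
m(Cr) = 0.04307 × 52.00 = 2.24 g

2.24 g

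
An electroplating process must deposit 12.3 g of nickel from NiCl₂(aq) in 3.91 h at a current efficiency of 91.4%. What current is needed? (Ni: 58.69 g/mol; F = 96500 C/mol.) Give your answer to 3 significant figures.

3.14 A

n(Ni) = 12.3 / 58.69 = 0.2096 mol
Ni²⁺ + 2e⁻ → Ni, so n(e⁻) = 2 × 0.2096 = 0.4192 mol
Q = 0.4192 × 96500 / 0.914 = 44260 C
I = Q / t = 44260 / 14076 s = 3.14 A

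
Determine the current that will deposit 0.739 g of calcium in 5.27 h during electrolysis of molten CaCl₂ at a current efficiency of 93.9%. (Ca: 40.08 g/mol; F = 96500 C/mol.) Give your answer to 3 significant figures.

0.200 A

n(Ca) = 0.739 / 40.08 = 0.01844 mol
Ca²⁺ + 2e⁻ → Ca, so n(e⁻) = 2 × 0.01844 = 0.03688 mol
Q = 0.03688 × 96500 / 0.939 = 3790 C
I = Q / t = 3790 / 18972 s = 0.200 A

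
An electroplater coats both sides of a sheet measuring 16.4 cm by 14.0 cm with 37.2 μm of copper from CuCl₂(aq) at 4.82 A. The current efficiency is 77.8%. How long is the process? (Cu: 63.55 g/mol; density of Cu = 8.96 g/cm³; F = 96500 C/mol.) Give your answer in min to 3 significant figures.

Plated area = 2 × 16.4 × 14.0 = 459.2 cm²
Volume = 459.2 × 37.2×10⁻⁴ cm = 1.708 cm³
m(Cu) = 1.708 × 8.96 = 15.30 g
n(Cu) = 15.30 / 63.55 = 0.2408 mol; n(e⁻) = 2 × 0.2408 = 0.4816 mol
Q = 0.4816 × 96500 / 0.778 = 59740 C
t = 59740 / 4.82 = 12390 s = 207 min

207 min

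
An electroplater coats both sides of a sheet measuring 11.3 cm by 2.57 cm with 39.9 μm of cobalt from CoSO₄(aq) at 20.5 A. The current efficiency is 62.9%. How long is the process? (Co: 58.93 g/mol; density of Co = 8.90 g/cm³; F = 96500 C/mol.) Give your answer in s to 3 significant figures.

524 s

Plated area = 2 × 11.3 × 2.57 = 58.08 cm²
Volume = 58.08 × 39.9×10⁻⁴ cm = 0.2317 cm³
m(Co) = 0.2317 × 8.90 = 2.062 g
n(Co) = 2.062 / 58.93 = 0.03499 mol; n(e⁻) = 2 × 0.03499 = 0.06998 mol
Q = 0.06998 × 96500 / 0.629 = 10740 C
t = 10740 / 20.5 = 523.9 s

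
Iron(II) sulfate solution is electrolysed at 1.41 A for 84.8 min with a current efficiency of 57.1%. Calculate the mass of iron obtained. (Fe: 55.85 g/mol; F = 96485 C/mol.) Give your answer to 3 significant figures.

1.19 g

Q = 1.41 × 5088 = 7174 C
n(e⁻) = 7174 / 96485 = 0.07435 mol
Fe²⁺ + 2e⁻ → Fe, so theoretical m(Fe) = 0.03718 × 55.85 = 2.077 g
Actual mass = 57.1% × 2.077 = 1.19 g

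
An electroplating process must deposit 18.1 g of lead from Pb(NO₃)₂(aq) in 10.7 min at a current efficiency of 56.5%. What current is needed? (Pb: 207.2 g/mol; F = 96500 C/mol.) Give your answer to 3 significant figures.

46.5 A

n(Pb) = 18.1 / 207.2 = 0.08736 mol
Pb²⁺ + 2e⁻ → Pb, so n(e⁻) = 2 × 0.08736 = 0.1747 mol
Q = 0.1747 × 96500 / 0.565 = 29840 C
I = Q / t = 29840 / 642 s = 46.5 A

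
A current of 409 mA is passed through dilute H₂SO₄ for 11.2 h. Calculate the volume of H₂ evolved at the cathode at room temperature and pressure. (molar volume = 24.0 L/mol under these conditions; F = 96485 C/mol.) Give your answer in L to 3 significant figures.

Q = It = 0.409 × 40320 = 16490 C
Moles of electrons = 16490 / 96485 = 0.1709 mol
2H⁺ + 2e⁻ → H₂, so n(H₂) = 0.1709 / 2 = 0.08545 mol
V = 0.08545 × 24.0 = 2.051 L

2.05 L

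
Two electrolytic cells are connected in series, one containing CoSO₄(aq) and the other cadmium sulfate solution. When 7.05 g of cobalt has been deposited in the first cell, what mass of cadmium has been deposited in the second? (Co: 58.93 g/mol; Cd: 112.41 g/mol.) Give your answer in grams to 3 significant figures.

13.4 g

n(Co) = 7.05 / 58.93 = 0.1196 mol
Co²⁺ + 2e⁻ → Co, so n(e⁻) = 2 × 0.1196 = 0.2392 mol
Since the cells are in series, n(e⁻) in the Cd cell is also 0.2392 mol.
Cd²⁺ + 2e⁻ → Cd, so n(Cd) = 0.2392 / 2 = 0.1196 mol
m(Cd) = 0.1196 × 112.41 = 13.4 g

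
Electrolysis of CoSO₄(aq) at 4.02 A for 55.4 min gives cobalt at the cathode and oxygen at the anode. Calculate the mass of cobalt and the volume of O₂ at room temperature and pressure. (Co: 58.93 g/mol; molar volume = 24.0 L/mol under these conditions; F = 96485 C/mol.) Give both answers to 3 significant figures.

Q = 4.02 × 3324 = 13360 C; n(e⁻) = 13360 / 96485 = 0.1385 mol
Cathode: Co²⁺ + 2e⁻ → Co → n(Co) = 0.1385/2 = 0.06925 mol → 4.08 g
Anode: 2H₂O → O₂ + 4H⁺ + 4e⁻ → n(O₂) = 0.1385/4 = 0.03463 mol → 0.831 L

4.08 g Co; 0.831 L O₂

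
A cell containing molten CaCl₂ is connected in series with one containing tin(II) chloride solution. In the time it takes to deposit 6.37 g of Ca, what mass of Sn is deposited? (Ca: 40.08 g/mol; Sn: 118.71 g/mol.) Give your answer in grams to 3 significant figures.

n(Ca) = 6.37 / 40.08 = 0.1589 mol
Ca²⁺ + 2e⁻ → Ca, so n(e⁻) = 2 × 0.1589 = 0.3178 mol
The cells are in series, so the same charge (and hence the same n(e⁻) = 0.3178 mol) passes through both.
Sn²⁺ + 2e⁻ → Sn, so n(Sn) = 0.3178 / 2 = 0.1589 mol
m(Sn) = 0.1589 × 118.71 = 18.9 g

18.9 g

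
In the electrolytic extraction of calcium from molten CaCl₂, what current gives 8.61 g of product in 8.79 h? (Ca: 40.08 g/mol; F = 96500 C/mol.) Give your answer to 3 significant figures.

n(Ca) = 8.61 / 40.08 = 0.2148 mol
Ca²⁺ + 2e⁻ → Ca, so n(e⁻) = 2 × 0.2148 = 0.4296 mol
Q = 0.4296 × 96500 = 41460 C
I = Q / t = 41460 / 31644 s = 1.31 A

1.31 A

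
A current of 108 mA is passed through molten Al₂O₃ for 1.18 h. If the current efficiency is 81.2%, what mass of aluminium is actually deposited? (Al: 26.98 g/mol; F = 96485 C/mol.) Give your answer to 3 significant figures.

0.0347 g

Q = 0.108 × 4248 = 458.8 C
n(e⁻) = 458.8 / 96485 = 0.004755 mol
Al³⁺ + 3e⁻ → Al, so theoretical m(Al) = 0.001585 × 26.98 = 0.04276 g
Actual mass = 81.2% × 0.04276 = 0.0347 g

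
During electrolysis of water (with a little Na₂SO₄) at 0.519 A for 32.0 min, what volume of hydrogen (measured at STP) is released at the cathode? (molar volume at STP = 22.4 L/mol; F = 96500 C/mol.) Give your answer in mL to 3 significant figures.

116 mL

Charge passed = 0.519 × 1920 = 996.5 C
Moles of electrons = 996.5 / 96500 = 0.01033 mol
2H⁺ + 2e⁻ → H₂, so n(H₂) = 0.01033 / 2 = 0.005165 mol
V = 0.005165 × 22.4 = 0.1157 L
= 116 mL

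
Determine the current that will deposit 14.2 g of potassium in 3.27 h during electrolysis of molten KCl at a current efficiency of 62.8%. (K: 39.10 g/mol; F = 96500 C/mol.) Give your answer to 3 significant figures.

4.74 A

n(K) = 14.2 / 39.10 = 0.3632 mol
K⁺ + e⁻ → K, so n(e⁻) = 0.3632 mol
Q = 0.3632 × 96500 / 0.628 = 55810 C
I = Q / t = 55810 / 11772 s = 4.74 A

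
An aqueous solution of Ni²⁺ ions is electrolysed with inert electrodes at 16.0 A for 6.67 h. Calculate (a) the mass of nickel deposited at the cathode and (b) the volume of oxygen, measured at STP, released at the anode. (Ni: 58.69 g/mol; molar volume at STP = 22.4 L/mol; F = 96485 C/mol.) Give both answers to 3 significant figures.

Q = 16.0 × 24012 = 3.842×10^5 C; n(e⁻) = 3.842×10^5 / 96485 = 3.982 mol
Cathode: Ni²⁺ + 2e⁻ → Ni → n(Ni) = 3.982/2 = 1.991 mol → 117 g
Anode: 2H₂O → O₂ + 4H⁺ + 4e⁻ → n(O₂) = 3.982/4 = 0.9955 mol → 22.3 L

117 g Ni; 22.3 L O₂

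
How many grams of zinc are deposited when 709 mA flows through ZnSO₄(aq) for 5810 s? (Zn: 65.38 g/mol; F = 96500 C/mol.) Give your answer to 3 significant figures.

Q = 0.709 A × 5810 s = 4119 C
n(e⁻) = Q/F = 4119/96500 = 0.04268 mol
Zn²⁺ + 2e⁻ → Zn, so n(Zn) = 0.04268 / 2 = 0.02134 mol
m = 0.02134 × 65.38 = 1.40 g

1.40 g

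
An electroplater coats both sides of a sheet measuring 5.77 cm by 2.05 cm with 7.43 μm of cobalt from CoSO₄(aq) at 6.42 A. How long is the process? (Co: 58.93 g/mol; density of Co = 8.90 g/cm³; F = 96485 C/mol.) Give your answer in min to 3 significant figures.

Plated area = 2 × 5.77 × 2.05 = 23.66 cm²
Volume = 23.66 × 7.43×10⁻⁴ cm = 0.01758 cm³
m(Co) = 0.01758 × 8.90 = 0.1565 g
n(Co) = 0.1565 / 58.93 = 0.002656 mol; n(e⁻) = 2 × 0.002656 = 0.005312 mol
Q = 0.005312 × 96485 = 512.5 C
t = 512.5 / 6.42 = 79.83 s = 1.33 min

1.33 min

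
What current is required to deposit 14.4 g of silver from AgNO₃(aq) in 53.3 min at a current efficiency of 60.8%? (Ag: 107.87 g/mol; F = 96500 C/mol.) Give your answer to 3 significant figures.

n(Ag) = 14.4 / 107.87 = 0.1335 mol
Ag⁺ + e⁻ → Ag, so n(e⁻) = 0.1335 mol
Q = 0.1335 × 96500 / 0.608 = 21190 C
I = Q / t = 21190 / 3198 s = 6.63 A

6.63 A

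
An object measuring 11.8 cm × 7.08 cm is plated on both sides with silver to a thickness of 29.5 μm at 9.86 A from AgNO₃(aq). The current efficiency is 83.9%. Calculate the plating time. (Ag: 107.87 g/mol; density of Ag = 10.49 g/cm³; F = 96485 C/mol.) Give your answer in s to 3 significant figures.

Plated area = 2 × 11.8 × 7.08 = 167.1 cm²
Volume = 167.1 × 29.5×10⁻⁴ cm = 0.4929 cm³
m(Ag) = 0.4929 × 10.49 = 5.171 g
n(Ag) = 5.171 / 107.87 = 0.04794 mol; n(e⁻) = 0.04794 mol
Q = 0.04794 × 96485 / 0.839 = 5513 C
t = 5513 / 9.86 = 559.1 s

559 s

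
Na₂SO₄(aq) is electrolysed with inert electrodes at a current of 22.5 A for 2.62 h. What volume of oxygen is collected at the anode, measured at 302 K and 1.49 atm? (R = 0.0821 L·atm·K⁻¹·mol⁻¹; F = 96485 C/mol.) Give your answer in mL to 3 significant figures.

9150 mL

Charge passed = 22.5 × 9432 = 2.122×10^5 C
Moles of electrons = 2.122×10^5 / 96485 = 2.199 mol
2H₂O → O₂ + 4H⁺ + 4e⁻, so n(O₂) = 2.199 / 4 = 0.5498 mol
V = nRT/P = 0.5498 × 0.0821 × 302 / 1.49 = 9.149 L
= 9150 mL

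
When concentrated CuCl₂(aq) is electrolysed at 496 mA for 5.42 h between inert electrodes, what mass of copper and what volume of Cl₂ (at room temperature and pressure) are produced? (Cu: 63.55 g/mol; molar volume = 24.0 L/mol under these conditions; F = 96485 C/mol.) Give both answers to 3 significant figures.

3.19 g Cu; 1.20 L Cl₂

Q = 0.496 × 19512 = 9678 C; n(e⁻) = 9678 / 96485 = 0.1003 mol
Cathode: Cu²⁺ + 2e⁻ → Cu → n(Cu) = 0.1003/2 = 0.05015 mol → 3.19 g
Anode: 2Cl⁻ → Cl₂ + 2e⁻ → n(Cl₂) = 0.1003/2 = 0.05015 mol → 1.20 L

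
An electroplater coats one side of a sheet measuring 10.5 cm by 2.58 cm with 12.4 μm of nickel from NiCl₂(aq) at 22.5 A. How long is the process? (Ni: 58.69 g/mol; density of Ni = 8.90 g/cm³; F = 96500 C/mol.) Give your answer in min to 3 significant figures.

0.728 min

Plated area = 10.5 × 2.58 = 27.09 cm²
Volume = 27.09 × 12.4×10⁻⁴ cm = 0.03359 cm³
m(Ni) = 0.03359 × 8.90 = 0.2990 g
n(Ni) = 0.2990 / 58.69 = 0.005095 mol; n(e⁻) = 2 × 0.005095 = 0.01019 mol
Q = 0.01019 × 96500 = 983.3 C
t = 983.3 / 22.5 = 43.70 s = 0.728 min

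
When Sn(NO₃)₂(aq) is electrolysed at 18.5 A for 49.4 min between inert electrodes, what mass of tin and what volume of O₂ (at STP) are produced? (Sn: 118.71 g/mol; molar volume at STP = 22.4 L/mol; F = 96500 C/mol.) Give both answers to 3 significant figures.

Q = 18.5 × 2964 = 54830 C; n(e⁻) = 54830 / 96500 = 0.5682 mol
Cathode: Sn²⁺ + 2e⁻ → Sn → n(Sn) = 0.5682/2 = 0.2841 mol → 33.7 g
Anode: 2H₂O → O₂ + 4H⁺ + 4e⁻ → n(O₂) = 0.5682/4 = 0.1421 mol → 3.18 L

33.7 g Sn; 3.18 L O₂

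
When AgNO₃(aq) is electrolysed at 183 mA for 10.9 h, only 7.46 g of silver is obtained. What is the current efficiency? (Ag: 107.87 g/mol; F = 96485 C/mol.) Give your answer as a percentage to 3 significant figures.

Q = 0.183 × 39240 = 7181 C
n(e⁻) = 7181 / 96485 = 0.07443 mol
Ag⁺ + e⁻ → Ag, so theoretical n(Ag) = 0.07443 mol → 8.029 g
Efficiency = 7.46 / 8.029 = 0.9291 = 92.9%

92.9%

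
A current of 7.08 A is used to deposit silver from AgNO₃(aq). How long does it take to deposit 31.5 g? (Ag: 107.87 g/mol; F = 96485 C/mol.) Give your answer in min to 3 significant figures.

n(Ag) = 31.5 / 107.87 = 0.2920 mol
Ag⁺ + e⁻ → Ag, so n(e⁻) = 0.2920 mol
Q = 0.2920 × 96485 = 28170 C
t = Q / I = 28170 / 7.08 = 3979 s = 66.3 min

66.3 min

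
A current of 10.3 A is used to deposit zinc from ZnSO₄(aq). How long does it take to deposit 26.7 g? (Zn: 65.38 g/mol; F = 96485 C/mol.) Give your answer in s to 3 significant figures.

7650 s

n(Zn) = 26.7 / 65.38 = 0.4084 mol
Zn²⁺ + 2e⁻ → Zn, so n(e⁻) = 2 × 0.4084 = 0.8168 mol
Q = 0.8168 × 96485 = 78810 C
t = Q / I = 78810 / 10.3 = 7651 s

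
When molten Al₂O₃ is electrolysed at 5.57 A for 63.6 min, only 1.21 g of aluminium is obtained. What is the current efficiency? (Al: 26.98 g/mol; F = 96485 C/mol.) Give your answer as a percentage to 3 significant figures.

61.1%

Q = 5.57 × 3816 = 21260 C
n(e⁻) = 21260 / 96485 = 0.2203 mol
Al³⁺ + 3e⁻ → Al, so theoretical n(Al) = 0.07343 mol → 1.981 g
Efficiency = 1.21 / 1.981 = 0.6108 = 61.1%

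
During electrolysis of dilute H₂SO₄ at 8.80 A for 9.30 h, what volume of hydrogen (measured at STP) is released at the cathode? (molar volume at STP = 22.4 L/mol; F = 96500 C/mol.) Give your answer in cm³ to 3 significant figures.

Q = 8.80 A × 33480 s = 2.946×10^5 C
Moles of electrons = 2.946×10^5 / 96500 = 3.053 mol
2H⁺ + 2e⁻ → H₂, so n(H₂) = 3.053 / 2 = 1.527 mol
V = 1.527 × 22.4 = 34.20 L
= 34200 cm³

34200 cm³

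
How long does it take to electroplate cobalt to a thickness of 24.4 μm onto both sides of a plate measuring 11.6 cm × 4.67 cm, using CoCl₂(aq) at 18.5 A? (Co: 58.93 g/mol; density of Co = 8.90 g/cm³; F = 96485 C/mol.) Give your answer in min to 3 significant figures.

6.94 min

Plated area = 2 × 11.6 × 4.67 = 108.3 cm²
Volume = 108.3 × 24.4×10⁻⁴ cm = 0.2643 cm³
m(Co) = 0.2643 × 8.90 = 2.352 g
n(Co) = 2.352 / 58.93 = 0.03991 mol; n(e⁻) = 2 × 0.03991 = 0.07982 mol
Q = 0.07982 × 96485 = 7701 C
t = 7701 / 18.5 = 416.3 s = 6.94 min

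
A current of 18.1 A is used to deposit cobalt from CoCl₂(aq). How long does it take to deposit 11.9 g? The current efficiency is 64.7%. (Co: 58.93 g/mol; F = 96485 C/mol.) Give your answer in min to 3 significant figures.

n(Co) = 11.9 / 58.93 = 0.2019 mol
Co²⁺ + 2e⁻ → Co, so n(e⁻) = 2 × 0.2019 = 0.4038 mol
Q = 0.4038 × 96485 / 0.647 = 60220 C
t = Q / I = 60220 / 18.1 = 3327 s = 55.5 min

55.5 min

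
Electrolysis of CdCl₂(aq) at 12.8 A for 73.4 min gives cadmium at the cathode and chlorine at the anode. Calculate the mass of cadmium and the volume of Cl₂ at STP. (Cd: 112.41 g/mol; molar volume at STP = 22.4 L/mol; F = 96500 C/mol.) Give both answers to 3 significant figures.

32.8 g Cd; 6.54 L Cl₂

Q = 12.8 × 4404 = 56370 C; n(e⁻) = 56370 / 96500 = 0.5841 mol
Cathode: Cd²⁺ + 2e⁻ → Cd → n(Cd) = 0.5841/2 = 0.2921 mol → 32.8 g
Anode: 2Cl⁻ → Cl₂ + 2e⁻ → n(Cl₂) = 0.5841/2 = 0.2921 mol → 6.54 L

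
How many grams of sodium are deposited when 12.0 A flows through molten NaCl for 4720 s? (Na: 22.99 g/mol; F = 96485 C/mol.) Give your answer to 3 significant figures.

13.5 g

Q = It = 12.0 × 4720 = 56640 C
n(e⁻) = Q/F = 56640/96485 = 0.5870 mol
Na⁺ + e⁻ → Na, so n(Na) = 0.5870 mol
m = 0.5870 × 22.99 = 13.5 g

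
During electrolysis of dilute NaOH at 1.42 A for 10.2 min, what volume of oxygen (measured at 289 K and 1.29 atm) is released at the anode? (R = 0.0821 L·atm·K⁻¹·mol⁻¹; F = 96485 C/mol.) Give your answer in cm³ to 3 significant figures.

Q = It = 1.42 × 612 = 869.0 C
Moles of electrons = 869.0 / 96485 = 0.009007 mol
2H₂O → O₂ + 4H⁺ + 4e⁻, so n(O₂) = 0.009007 / 4 = 0.002252 mol
V = nRT/P = 0.002252 × 0.0821 × 289 / 1.29 = 0.04142 L
= 41.4 cm³

41.4 cm³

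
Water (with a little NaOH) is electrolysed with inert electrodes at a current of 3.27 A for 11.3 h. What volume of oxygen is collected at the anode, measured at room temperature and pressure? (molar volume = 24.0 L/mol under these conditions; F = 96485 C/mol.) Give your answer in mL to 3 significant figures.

Q = 3.27 A × 40680 s = 1.330×10^5 C
Moles of electrons = 1.330×10^5 / 96485 = 1.378 mol
2H₂O → O₂ + 4H⁺ + 4e⁻, so n(O₂) = 1.378 / 4 = 0.3445 mol
V = 0.3445 × 24.0 = 8.268 L
= 8270 mL

8270 mL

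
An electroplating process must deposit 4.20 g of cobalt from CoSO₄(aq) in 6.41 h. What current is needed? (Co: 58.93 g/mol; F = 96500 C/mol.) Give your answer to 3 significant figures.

0.596 A

n(Co) = 4.20 / 58.93 = 0.07127 mol
Co²⁺ + 2e⁻ → Co, so n(e⁻) = 2 × 0.07127 = 0.1425 mol
Q = 0.1425 × 96500 = 13750 C
I = Q / t = 13750 / 23076 s = 0.596 A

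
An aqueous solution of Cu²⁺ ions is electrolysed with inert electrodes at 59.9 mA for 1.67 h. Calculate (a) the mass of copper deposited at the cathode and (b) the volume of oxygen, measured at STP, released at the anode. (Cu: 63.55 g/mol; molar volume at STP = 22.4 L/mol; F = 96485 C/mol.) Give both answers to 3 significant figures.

Q = 0.0599 × 6012 = 360.1 C; n(e⁻) = 360.1 / 96485 = 0.003732 mol
Cathode: Cu²⁺ + 2e⁻ → Cu → n(Cu) = 0.003732/2 = 0.001866 mol → 0.119 g
Anode: 2H₂O → O₂ + 4H⁺ + 4e⁻ → n(O₂) = 0.003732/4 = 9.330×10^-4 mol → 0.0209 L

0.119 g Cu; 0.0209 L O₂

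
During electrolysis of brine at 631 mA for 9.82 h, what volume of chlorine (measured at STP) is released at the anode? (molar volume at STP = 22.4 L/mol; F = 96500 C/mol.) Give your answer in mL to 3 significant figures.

Charge passed = 0.631 × 35352 = 22310 C
n(e⁻) = 22310 / 96500 = 0.2312 mol
2Cl⁻ → Cl₂ + 2e⁻, so n(Cl₂) = 0.2312 / 2 = 0.1156 mol
V = 0.1156 × 22.4 = 2.589 L
= 2590 mL

2590 mL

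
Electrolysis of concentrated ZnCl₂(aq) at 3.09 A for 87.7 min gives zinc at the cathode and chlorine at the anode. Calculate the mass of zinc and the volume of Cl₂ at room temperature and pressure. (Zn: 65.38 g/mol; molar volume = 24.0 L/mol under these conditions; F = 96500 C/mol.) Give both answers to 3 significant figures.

Q = 3.09 × 5262 = 16260 C; n(e⁻) = 16260 / 96500 = 0.1685 mol
Cathode: Zn²⁺ + 2e⁻ → Zn → n(Zn) = 0.1685/2 = 0.08425 mol → 5.51 g
Anode: 2Cl⁻ → Cl₂ + 2e⁻ → n(Cl₂) = 0.1685/2 = 0.08425 mol → 2.02 L

5.51 g Zn; 2.02 L Cl₂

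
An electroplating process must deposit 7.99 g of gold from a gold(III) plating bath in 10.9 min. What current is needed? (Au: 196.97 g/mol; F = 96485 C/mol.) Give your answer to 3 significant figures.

n(Au) = 7.99 / 196.97 = 0.04056 mol
Au³⁺ + 3e⁻ → Au, so n(e⁻) = 3 × 0.04056 = 0.1217 mol
Q = 0.1217 × 96485 = 11740 C
I = Q / t = 11740 / 654 s = 18.0 A

18.0 A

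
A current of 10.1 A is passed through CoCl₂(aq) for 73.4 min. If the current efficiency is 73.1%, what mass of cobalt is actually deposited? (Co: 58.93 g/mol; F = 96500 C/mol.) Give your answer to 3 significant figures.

Q = 10.1 × 4404 = 44480 C
n(e⁻) = 44480 / 96500 = 0.4609 mol
Co²⁺ + 2e⁻ → Co, so theoretical m(Co) = 0.2305 × 58.93 = 13.58 g
Actual mass = 73.1% × 13.58 = 9.93 g

9.93 g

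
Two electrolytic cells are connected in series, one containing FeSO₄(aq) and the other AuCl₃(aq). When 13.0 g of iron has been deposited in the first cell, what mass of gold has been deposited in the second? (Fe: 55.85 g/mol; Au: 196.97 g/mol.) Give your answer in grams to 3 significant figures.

30.6 g

n(Fe) = 13.0 / 55.85 = 0.2328 mol
Fe²⁺ + 2e⁻ → Fe, so n(e⁻) = 2 × 0.2328 = 0.4656 mol
Since the cells are in series, n(e⁻) in the Au cell is also 0.4656 mol.
Au³⁺ + 3e⁻ → Au, so n(Au) = 0.4656 / 3 = 0.1552 mol
m(Au) = 0.1552 × 196.97 = 30.6 g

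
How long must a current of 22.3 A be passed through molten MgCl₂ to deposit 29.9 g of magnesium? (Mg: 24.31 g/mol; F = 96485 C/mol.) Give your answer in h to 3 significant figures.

2.96 h

n(Mg) = 29.9 / 24.31 = 1.230 mol
Mg²⁺ + 2e⁻ → Mg, so n(e⁻) = 2 × 1.230 = 2.460 mol
Q = 2.460 × 96485 = 2.374×10^5 C
t = Q / I = 2.374×10^5 / 22.3 = 10650 s = 2.96 h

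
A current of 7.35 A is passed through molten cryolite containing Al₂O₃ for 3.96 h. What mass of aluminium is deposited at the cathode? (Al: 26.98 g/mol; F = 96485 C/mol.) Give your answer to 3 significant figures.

Q = It = 7.35 × 14256 = 1.048×10^5 C
n(e⁻) = Q/F = 1.048×10^5/96485 = 1.086 mol
Al³⁺ + 3e⁻ → Al, so n(Al) = 1.086 / 3 = 0.3620 mol
m = 0.3620 × 26.98 = 9.77 g

9.77 g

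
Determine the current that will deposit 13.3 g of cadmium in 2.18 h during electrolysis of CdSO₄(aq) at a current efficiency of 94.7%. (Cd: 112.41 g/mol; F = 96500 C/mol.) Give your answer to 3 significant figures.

3.07 A

n(Cd) = 13.3 / 112.41 = 0.1183 mol
Cd²⁺ + 2e⁻ → Cd, so n(e⁻) = 2 × 0.1183 = 0.2366 mol
Q = 0.2366 × 96500 / 0.947 = 24110 C
I = Q / t = 24110 / 7848 s = 3.07 A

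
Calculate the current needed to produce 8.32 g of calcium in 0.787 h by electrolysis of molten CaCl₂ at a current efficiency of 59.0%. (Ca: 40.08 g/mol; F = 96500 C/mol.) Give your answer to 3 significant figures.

24.0 A

n(Ca) = 8.32 / 40.08 = 0.2076 mol
Ca²⁺ + 2e⁻ → Ca, so n(e⁻) = 2 × 0.2076 = 0.4152 mol
Q = 0.4152 × 96500 / 0.590 = 67910 C
I = Q / t = 67910 / 2833.2 s = 24.0 A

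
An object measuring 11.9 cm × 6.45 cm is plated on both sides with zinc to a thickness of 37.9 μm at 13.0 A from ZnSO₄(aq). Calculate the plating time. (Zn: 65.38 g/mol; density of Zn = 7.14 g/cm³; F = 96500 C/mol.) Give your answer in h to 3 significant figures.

Plated area = 2 × 11.9 × 6.45 = 153.5 cm²
Volume = 153.5 × 37.9×10⁻⁴ cm = 0.5818 cm³
m(Zn) = 0.5818 × 7.14 = 4.154 g
n(Zn) = 4.154 / 65.38 = 0.06354 mol; n(e⁻) = 2 × 0.06354 = 0.1271 mol
Q = 0.1271 × 96500 = 12270 C
t = 12270 / 13.0 = 943.8 s = 0.262 h

0.262 h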